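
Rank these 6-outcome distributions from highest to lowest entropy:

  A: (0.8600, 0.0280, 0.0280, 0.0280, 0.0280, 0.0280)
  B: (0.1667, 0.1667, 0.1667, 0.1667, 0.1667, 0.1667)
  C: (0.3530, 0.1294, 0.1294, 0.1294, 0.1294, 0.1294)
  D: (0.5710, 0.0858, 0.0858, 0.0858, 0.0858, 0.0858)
B > C > D > A

Key insight: Entropy is maximized by uniform distributions and minimized by concentrated distributions.

Entropies:
  H(A) = 0.9093 bits
  H(B) = 2.5850 bits
  H(C) = 2.4390 bits
  H(D) = 1.9815 bits

Ranking: B > C > D > A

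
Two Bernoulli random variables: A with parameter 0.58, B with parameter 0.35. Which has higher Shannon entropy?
A

For binary distributions, entropy is maximized at p=0.5 and decreases as p moves toward 0 or 1.

H(A) = H(0.58) = 0.9815 bits
H(B) = H(0.35) = 0.9341 bits

Distribution A (p=0.58) is closer to uniform (p=0.5), so it has higher entropy.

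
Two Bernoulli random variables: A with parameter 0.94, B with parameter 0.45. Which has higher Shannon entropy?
B

For binary distributions, entropy is maximized at p=0.5 and decreases as p moves toward 0 or 1.

H(A) = H(0.94) = 0.3274 bits
H(B) = H(0.45) = 0.9928 bits

Distribution B (p=0.45) is closer to uniform (p=0.5), so it has higher entropy.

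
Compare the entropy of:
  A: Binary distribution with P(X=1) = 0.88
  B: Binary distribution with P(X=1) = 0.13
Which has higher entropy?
B

For binary distributions, entropy is maximized at p=0.5 and decreases as p moves toward 0 or 1.

H(A) = H(0.88) = 0.5294 bits
H(B) = H(0.13) = 0.5574 bits

Distribution B (p=0.13) is closer to uniform (p=0.5), so it has higher entropy.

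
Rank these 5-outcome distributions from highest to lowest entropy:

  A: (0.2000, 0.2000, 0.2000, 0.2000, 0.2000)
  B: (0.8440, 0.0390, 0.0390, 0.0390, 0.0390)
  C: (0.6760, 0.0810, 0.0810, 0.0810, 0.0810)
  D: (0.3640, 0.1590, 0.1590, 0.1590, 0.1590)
A > D > C > B

Key insight: Entropy is maximized by uniform distributions and minimized by concentrated distributions.

Entropies:
  H(A) = 2.3219 bits
  H(B) = 0.9367 bits
  H(C) = 1.5567 bits
  H(D) = 2.2180 bits

Ranking: A > D > C > B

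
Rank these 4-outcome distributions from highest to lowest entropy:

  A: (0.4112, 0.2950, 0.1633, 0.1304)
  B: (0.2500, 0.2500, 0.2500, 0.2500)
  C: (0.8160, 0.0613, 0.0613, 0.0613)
B > A > C

Key insight: Entropy is maximized by uniform distributions and minimized by concentrated distributions.

- Uniform distributions have maximum entropy log₂(4) = 2.0000 bits
- The more "peaked" or concentrated a distribution, the lower its entropy

Entropies:
  H(A) = 1.8570 bits
  H(B) = 2.0000 bits
  H(C) = 0.9804 bits

Ranking: B > A > C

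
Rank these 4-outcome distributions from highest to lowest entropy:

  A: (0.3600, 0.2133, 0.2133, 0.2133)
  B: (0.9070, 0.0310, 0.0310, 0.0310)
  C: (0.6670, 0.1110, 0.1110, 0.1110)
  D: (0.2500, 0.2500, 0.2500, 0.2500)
D > A > C > B

Key insight: Entropy is maximized by uniform distributions and minimized by concentrated distributions.

Entropies:
  H(A) = 1.9571 bits
  H(B) = 0.5938 bits
  H(C) = 1.4458 bits
  H(D) = 2.0000 bits

Ranking: D > A > C > B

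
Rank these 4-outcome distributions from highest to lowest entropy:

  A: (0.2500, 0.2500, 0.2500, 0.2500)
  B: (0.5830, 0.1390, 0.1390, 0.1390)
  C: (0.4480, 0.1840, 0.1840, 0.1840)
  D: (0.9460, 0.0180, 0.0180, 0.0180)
A > C > B > D

Key insight: Entropy is maximized by uniform distributions and minimized by concentrated distributions.

Entropies:
  H(A) = 2.0000 bits
  H(B) = 1.6410 bits
  H(C) = 1.8671 bits
  H(D) = 0.3887 bits

Ranking: A > C > B > D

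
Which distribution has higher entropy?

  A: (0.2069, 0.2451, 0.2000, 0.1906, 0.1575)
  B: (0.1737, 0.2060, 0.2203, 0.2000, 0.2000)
B

Both distributions are close to uniform, making this a harder comparison.

H(A) = 2.3076 bits
H(B) = 2.3178 bits

The distribution closer to uniform has higher entropy.
Answer: B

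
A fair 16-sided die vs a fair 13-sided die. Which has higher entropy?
16-sided die

Both are uniform distributions; for uniform over n outcomes, H = log₂(n). H(16-sided) = log₂(16) = 4.000 bits and H(13-sided) = log₂(13) = 3.700 bits. More outcomes in a uniform distribution means higher entropy.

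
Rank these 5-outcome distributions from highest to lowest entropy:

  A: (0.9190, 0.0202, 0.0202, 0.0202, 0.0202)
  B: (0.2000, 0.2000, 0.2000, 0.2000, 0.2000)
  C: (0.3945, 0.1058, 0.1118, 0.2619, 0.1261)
B > C > A

Key insight: Entropy is maximized by uniform distributions and minimized by concentrated distributions.

- Uniform distributions have maximum entropy log₂(5) = 2.3219 bits
- The more "peaked" or concentrated a distribution, the lower its entropy

Entropies:
  H(A) = 0.5677 bits
  H(B) = 2.3219 bits
  H(C) = 2.1084 bits

Ranking: B > C > A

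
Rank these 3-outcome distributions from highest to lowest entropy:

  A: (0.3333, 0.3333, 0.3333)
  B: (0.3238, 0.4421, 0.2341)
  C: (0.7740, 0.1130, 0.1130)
A > B > C

Key insight: Entropy is maximized by uniform distributions and minimized by concentrated distributions.

- Uniform distributions have maximum entropy log₂(3) = 1.5850 bits
- The more "peaked" or concentrated a distribution, the lower its entropy

Entropies:
  H(A) = 1.5850 bits
  H(B) = 1.5378 bits
  H(C) = 0.9970 bits

Ranking: A > B > C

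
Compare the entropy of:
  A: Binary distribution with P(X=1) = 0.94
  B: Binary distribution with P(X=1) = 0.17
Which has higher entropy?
B

For binary distributions, entropy is maximized at p=0.5 and decreases as p moves toward 0 or 1.

H(A) = H(0.94) = 0.3274 bits
H(B) = H(0.17) = 0.6577 bits

Distribution B (p=0.17) is closer to uniform (p=0.5), so it has higher entropy.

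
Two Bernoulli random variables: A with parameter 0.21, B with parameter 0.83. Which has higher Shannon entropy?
A

For binary distributions, entropy is maximized at p=0.5 and decreases as p moves toward 0 or 1.

H(A) = H(0.21) = 0.7415 bits
H(B) = H(0.83) = 0.6577 bits

Distribution A (p=0.21) is closer to uniform (p=0.5), so it has higher entropy.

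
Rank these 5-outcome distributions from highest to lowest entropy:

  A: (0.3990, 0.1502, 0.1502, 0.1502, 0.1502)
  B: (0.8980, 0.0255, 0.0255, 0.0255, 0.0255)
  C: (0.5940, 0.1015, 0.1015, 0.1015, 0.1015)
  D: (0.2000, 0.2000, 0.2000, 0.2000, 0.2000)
D > A > C > B

Key insight: Entropy is maximized by uniform distributions and minimized by concentrated distributions.

Entropies:
  H(A) = 2.1724 bits
  H(B) = 0.6793 bits
  H(C) = 1.7864 bits
  H(D) = 2.3219 bits

Ranking: D > A > C > B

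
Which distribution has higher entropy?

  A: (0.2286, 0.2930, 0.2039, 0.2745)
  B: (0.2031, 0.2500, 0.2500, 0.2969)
B

Both distributions are close to uniform, making this a harder comparison.

H(A) = 1.9854 bits
H(B) = 1.9872 bits

The distribution closer to uniform has higher entropy.
Answer: B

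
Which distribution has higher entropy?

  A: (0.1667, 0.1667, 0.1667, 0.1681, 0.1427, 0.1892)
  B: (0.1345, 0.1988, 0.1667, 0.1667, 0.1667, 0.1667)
A

Both distributions are close to uniform, making this a harder comparison.

H(A) = 2.5802 bits
H(B) = 2.5760 bits

The distribution closer to uniform has higher entropy.
Answer: A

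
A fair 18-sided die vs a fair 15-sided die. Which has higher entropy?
18-sided die

Both are uniform distributions; for uniform over n outcomes, H = log₂(n). H(18-sided) = log₂(18) = 4.170 bits and H(15-sided) = log₂(15) = 3.907 bits. More outcomes in a uniform distribution means higher entropy.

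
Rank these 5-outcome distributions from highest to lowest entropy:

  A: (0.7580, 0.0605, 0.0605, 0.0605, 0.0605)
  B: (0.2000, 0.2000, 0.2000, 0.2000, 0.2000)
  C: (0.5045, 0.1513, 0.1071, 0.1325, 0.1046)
B > C > A

Key insight: Entropy is maximized by uniform distributions and minimized by concentrated distributions.

- Uniform distributions have maximum entropy log₂(5) = 2.3219 bits
- The more "peaked" or concentrated a distribution, the lower its entropy

Entropies:
  H(A) = 1.2824 bits
  H(B) = 2.3219 bits
  H(C) = 1.9823 bits

Ranking: B > C > A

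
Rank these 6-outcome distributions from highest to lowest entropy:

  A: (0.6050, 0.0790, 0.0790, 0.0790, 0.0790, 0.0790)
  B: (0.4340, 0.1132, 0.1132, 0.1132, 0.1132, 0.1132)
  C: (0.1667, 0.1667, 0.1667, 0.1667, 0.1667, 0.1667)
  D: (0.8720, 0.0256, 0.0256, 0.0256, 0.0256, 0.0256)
C > B > A > D

Key insight: Entropy is maximized by uniform distributions and minimized by concentrated distributions.

Entropies:
  H(A) = 1.8851 bits
  H(B) = 2.3016 bits
  H(C) = 2.5850 bits
  H(D) = 0.8491 bits

Ranking: C > B > A > D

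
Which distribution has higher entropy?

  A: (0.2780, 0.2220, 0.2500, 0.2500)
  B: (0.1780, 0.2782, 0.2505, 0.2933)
A

Both distributions are close to uniform, making this a harder comparison.

H(A) = 1.9955 bits
H(B) = 1.9760 bits

The distribution closer to uniform has higher entropy.
Answer: A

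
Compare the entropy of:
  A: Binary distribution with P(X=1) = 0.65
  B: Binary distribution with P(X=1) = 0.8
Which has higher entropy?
A

For binary distributions, entropy is maximized at p=0.5 and decreases as p moves toward 0 or 1.

H(A) = H(0.65) = 0.9341 bits
H(B) = H(0.8) = 0.7219 bits

Distribution A (p=0.65) is closer to uniform (p=0.5), so it has higher entropy.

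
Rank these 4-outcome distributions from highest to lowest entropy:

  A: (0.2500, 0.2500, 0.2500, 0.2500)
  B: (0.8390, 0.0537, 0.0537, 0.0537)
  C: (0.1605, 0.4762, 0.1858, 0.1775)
A > C > B

Key insight: Entropy is maximized by uniform distributions and minimized by concentrated distributions.

- Uniform distributions have maximum entropy log₂(4) = 2.0000 bits
- The more "peaked" or concentrated a distribution, the lower its entropy

Entropies:
  H(A) = 2.0000 bits
  H(B) = 0.8919 bits
  H(C) = 1.8271 bits

Ranking: A > C > B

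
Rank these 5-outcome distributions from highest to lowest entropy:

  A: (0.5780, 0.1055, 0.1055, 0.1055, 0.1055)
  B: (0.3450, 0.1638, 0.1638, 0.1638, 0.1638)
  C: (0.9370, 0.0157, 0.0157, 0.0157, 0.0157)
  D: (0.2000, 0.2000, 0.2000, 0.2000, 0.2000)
D > B > A > C

Key insight: Entropy is maximized by uniform distributions and minimized by concentrated distributions.

Entropies:
  H(A) = 1.8264 bits
  H(B) = 2.2395 bits
  H(C) = 0.4652 bits
  H(D) = 2.3219 bits

Ranking: D > B > A > C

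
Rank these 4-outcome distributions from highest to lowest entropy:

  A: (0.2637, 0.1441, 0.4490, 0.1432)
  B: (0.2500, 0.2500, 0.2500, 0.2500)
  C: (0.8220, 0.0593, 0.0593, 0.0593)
B > A > C

Key insight: Entropy is maximized by uniform distributions and minimized by concentrated distributions.

- Uniform distributions have maximum entropy log₂(4) = 2.0000 bits
- The more "peaked" or concentrated a distribution, the lower its entropy

Entropies:
  H(A) = 1.8300 bits
  H(B) = 2.0000 bits
  H(C) = 0.9578 bits

Ranking: B > A > C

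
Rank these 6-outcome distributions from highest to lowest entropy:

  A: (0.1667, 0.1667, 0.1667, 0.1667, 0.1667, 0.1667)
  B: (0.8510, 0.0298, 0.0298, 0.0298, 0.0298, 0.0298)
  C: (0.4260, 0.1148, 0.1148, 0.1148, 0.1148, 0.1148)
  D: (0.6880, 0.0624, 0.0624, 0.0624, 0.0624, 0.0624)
A > C > D > B

Key insight: Entropy is maximized by uniform distributions and minimized by concentrated distributions.

Entropies:
  H(A) = 2.5850 bits
  H(B) = 0.9533 bits
  H(C) = 2.3169 bits
  H(D) = 1.6199 bits

Ranking: A > C > D > B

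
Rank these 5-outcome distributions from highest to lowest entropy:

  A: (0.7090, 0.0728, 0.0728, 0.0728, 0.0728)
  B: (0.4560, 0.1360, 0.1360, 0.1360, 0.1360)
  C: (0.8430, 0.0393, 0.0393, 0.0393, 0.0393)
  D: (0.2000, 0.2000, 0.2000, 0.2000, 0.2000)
D > B > A > C

Key insight: Entropy is maximized by uniform distributions and minimized by concentrated distributions.

Entropies:
  H(A) = 1.4520 bits
  H(B) = 2.0824 bits
  H(C) = 0.9411 bits
  H(D) = 2.3219 bits

Ranking: D > B > A > C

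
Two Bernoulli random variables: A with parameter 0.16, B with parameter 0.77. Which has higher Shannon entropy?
B

For binary distributions, entropy is maximized at p=0.5 and decreases as p moves toward 0 or 1.

H(A) = H(0.16) = 0.6343 bits
H(B) = H(0.77) = 0.7780 bits

Distribution B (p=0.77) is closer to uniform (p=0.5), so it has higher entropy.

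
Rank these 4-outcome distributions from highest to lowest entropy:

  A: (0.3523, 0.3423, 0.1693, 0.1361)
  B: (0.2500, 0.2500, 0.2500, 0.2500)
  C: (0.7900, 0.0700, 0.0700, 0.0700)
B > A > C

Key insight: Entropy is maximized by uniform distributions and minimized by concentrated distributions.

- Uniform distributions have maximum entropy log₂(4) = 2.0000 bits
- The more "peaked" or concentrated a distribution, the lower its entropy

Entropies:
  H(A) = 1.8851 bits
  H(B) = 2.0000 bits
  H(C) = 1.0743 bits

Ranking: B > A > C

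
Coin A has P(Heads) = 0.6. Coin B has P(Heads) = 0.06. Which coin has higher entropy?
A

For binary distributions, entropy is maximized at p=0.5 and decreases as p moves toward 0 or 1.

H(A) = H(0.6) = 0.9710 bits
H(B) = H(0.06) = 0.3274 bits

Distribution A (p=0.6) is closer to uniform (p=0.5), so it has higher entropy.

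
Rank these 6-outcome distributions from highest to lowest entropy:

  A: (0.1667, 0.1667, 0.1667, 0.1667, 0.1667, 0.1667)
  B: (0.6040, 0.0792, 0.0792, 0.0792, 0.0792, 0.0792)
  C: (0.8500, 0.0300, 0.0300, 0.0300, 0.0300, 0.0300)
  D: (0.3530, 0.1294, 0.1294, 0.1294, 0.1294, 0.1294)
A > D > B > C

Key insight: Entropy is maximized by uniform distributions and minimized by concentrated distributions.

Entropies:
  H(A) = 2.5850 bits
  H(B) = 1.8880 bits
  H(C) = 0.9581 bits
  H(D) = 2.4390 bits

Ranking: A > D > B > C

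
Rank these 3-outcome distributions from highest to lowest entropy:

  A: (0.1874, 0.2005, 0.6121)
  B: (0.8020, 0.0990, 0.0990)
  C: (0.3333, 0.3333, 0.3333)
C > A > B

Key insight: Entropy is maximized by uniform distributions and minimized by concentrated distributions.

- Uniform distributions have maximum entropy log₂(3) = 1.5850 bits
- The more "peaked" or concentrated a distribution, the lower its entropy

Entropies:
  H(A) = 1.3510 bits
  H(B) = 0.9159 bits
  H(C) = 1.5850 bits

Ranking: C > A > B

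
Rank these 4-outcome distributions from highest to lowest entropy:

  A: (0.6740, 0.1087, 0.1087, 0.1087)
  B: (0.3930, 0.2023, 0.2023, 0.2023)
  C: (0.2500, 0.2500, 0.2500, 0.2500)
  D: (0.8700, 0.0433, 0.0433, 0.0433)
C > B > A > D

Key insight: Entropy is maximized by uniform distributions and minimized by concentrated distributions.

Entropies:
  H(A) = 1.4275 bits
  H(B) = 1.9288 bits
  H(C) = 2.0000 bits
  H(D) = 0.7635 bits

Ranking: C > B > A > D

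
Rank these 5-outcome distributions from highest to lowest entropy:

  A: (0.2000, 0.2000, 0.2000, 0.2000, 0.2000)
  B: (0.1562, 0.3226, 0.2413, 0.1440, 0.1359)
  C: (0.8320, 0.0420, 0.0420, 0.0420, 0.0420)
A > B > C

Key insight: Entropy is maximized by uniform distributions and minimized by concentrated distributions.

- Uniform distributions have maximum entropy log₂(5) = 2.3219 bits
- The more "peaked" or concentrated a distribution, the lower its entropy

Entropies:
  H(A) = 2.3219 bits
  H(B) = 2.2338 bits
  H(C) = 0.9891 bits

Ranking: A > B > C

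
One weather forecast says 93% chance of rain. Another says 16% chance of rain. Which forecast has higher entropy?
16% forecast

Treat each forecast as a Bernoulli distribution. Binary entropy is maximized at p=0.5 and falls off symmetrically toward 0 or 1. The 16% forecast is closer to 50%, so it is more uncertain. H(93%) ≈ 0.366 bits, H(16%) ≈ 0.634 bits.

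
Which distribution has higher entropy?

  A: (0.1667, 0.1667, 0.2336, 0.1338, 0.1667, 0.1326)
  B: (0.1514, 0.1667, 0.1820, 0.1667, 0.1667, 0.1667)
B

Both distributions are close to uniform, making this a harder comparison.

H(A) = 2.5573 bits
H(B) = 2.5829 bits

The distribution closer to uniform has higher entropy.
Answer: B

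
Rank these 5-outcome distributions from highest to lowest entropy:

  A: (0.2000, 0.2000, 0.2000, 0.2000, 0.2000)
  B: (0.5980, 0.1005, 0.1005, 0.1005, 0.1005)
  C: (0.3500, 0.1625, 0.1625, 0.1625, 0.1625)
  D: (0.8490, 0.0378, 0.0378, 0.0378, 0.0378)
A > C > B > D

Key insight: Entropy is maximized by uniform distributions and minimized by concentrated distributions.

Entropies:
  H(A) = 2.3219 bits
  H(B) = 1.7761 bits
  H(C) = 2.2341 bits
  H(D) = 0.9143 bits

Ranking: A > C > B > D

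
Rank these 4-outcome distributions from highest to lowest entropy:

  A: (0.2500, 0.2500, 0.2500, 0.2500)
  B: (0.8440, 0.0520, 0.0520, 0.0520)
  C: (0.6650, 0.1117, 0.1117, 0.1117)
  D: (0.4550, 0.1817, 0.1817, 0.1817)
A > D > C > B

Key insight: Entropy is maximized by uniform distributions and minimized by concentrated distributions.

Entropies:
  H(A) = 2.0000 bits
  H(B) = 0.8719 bits
  H(C) = 1.4509 bits
  H(D) = 1.8580 bits

Ranking: A > D > C > B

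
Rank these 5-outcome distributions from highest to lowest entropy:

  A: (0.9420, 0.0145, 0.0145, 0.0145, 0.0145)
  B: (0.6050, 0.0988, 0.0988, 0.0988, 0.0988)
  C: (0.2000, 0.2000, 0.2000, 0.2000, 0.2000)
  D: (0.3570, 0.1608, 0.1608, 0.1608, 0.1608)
C > D > B > A

Key insight: Entropy is maximized by uniform distributions and minimized by concentrated distributions.

Entropies:
  H(A) = 0.4355 bits
  H(B) = 1.7580 bits
  H(C) = 2.3219 bits
  H(D) = 2.2262 bits

Ranking: C > D > B > A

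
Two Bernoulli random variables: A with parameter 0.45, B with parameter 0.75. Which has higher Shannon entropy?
A

For binary distributions, entropy is maximized at p=0.5 and decreases as p moves toward 0 or 1.

H(A) = H(0.45) = 0.9928 bits
H(B) = H(0.75) = 0.8113 bits

Distribution A (p=0.45) is closer to uniform (p=0.5), so it has higher entropy.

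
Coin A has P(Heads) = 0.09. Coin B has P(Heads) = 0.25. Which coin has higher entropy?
B

For binary distributions, entropy is maximized at p=0.5 and decreases as p moves toward 0 or 1.

H(A) = H(0.09) = 0.4365 bits
H(B) = H(0.25) = 0.8113 bits

Distribution B (p=0.25) is closer to uniform (p=0.5), so it has higher entropy.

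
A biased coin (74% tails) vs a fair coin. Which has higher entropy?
Fair coin

The fair coin is uniform (p=0.5), maximizing binary entropy at 1 bit. The biased coin has H(0.74) ≈ 0.827 bits — its outcome is more predictable, so its entropy is lower.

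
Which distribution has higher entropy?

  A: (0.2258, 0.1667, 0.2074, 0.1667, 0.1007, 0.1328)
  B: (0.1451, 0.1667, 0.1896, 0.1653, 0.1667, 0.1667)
B

Both distributions are close to uniform, making this a harder comparison.

H(A) = 2.5374 bits
H(B) = 2.5807 bits

The distribution closer to uniform has higher entropy.
Answer: B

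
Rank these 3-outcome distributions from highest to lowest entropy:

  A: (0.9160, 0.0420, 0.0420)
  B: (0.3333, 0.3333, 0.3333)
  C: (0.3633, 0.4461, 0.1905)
B > C > A

Key insight: Entropy is maximized by uniform distributions and minimized by concentrated distributions.

- Uniform distributions have maximum entropy log₂(3) = 1.5850 bits
- The more "peaked" or concentrated a distribution, the lower its entropy

Entropies:
  H(A) = 0.5001 bits
  H(B) = 1.5850 bits
  H(C) = 1.5059 bits

Ranking: B > C > A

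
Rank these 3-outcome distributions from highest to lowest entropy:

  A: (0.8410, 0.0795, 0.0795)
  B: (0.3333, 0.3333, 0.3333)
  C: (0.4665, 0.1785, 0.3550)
B > C > A

Key insight: Entropy is maximized by uniform distributions and minimized by concentrated distributions.

- Uniform distributions have maximum entropy log₂(3) = 1.5850 bits
- The more "peaked" or concentrated a distribution, the lower its entropy

Entropies:
  H(A) = 0.7909 bits
  H(B) = 1.5850 bits
  H(C) = 1.4874 bits

Ranking: B > C > A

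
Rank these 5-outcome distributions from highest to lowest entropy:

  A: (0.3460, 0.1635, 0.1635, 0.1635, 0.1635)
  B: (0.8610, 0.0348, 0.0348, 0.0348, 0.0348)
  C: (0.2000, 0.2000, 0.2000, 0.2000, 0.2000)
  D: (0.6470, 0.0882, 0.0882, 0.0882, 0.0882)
C > A > D > B

Key insight: Entropy is maximized by uniform distributions and minimized by concentrated distributions.

Entropies:
  H(A) = 2.2384 bits
  H(B) = 0.8596 bits
  H(C) = 2.3219 bits
  H(D) = 1.6427 bits

Ranking: C > A > D > B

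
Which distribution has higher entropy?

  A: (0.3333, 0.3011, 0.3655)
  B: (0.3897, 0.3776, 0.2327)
A

Both distributions are close to uniform, making this a harder comparison.

H(A) = 1.5805 bits
H(B) = 1.5499 bits

The distribution closer to uniform has higher entropy.
Answer: A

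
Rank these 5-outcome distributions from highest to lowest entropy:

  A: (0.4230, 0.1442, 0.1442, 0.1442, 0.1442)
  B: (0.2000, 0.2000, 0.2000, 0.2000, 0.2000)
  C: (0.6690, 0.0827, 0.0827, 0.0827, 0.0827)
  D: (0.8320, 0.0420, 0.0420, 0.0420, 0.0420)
B > A > C > D

Key insight: Entropy is maximized by uniform distributions and minimized by concentrated distributions.

Entropies:
  H(A) = 2.1368 bits
  H(B) = 2.3219 bits
  H(C) = 1.5779 bits
  H(D) = 0.9891 bits

Ranking: B > A > C > D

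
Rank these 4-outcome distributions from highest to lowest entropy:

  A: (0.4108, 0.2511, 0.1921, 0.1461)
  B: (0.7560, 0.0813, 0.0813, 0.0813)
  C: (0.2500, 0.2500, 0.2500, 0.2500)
C > A > B

Key insight: Entropy is maximized by uniform distributions and minimized by concentrated distributions.

- Uniform distributions have maximum entropy log₂(4) = 2.0000 bits
- The more "peaked" or concentrated a distribution, the lower its entropy

Entropies:
  H(A) = 1.8904 bits
  H(B) = 1.1884 bits
  H(C) = 2.0000 bits

Ranking: C > A > B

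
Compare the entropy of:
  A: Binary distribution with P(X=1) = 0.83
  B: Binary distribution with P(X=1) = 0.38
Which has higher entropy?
B

For binary distributions, entropy is maximized at p=0.5 and decreases as p moves toward 0 or 1.

H(A) = H(0.83) = 0.6577 bits
H(B) = H(0.38) = 0.9580 bits

Distribution B (p=0.38) is closer to uniform (p=0.5), so it has higher entropy.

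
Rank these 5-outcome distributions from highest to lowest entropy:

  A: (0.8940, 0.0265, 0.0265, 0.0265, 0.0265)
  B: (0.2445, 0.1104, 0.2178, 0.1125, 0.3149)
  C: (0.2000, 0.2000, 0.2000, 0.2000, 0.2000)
C > B > A

Key insight: Entropy is maximized by uniform distributions and minimized by concentrated distributions.

- Uniform distributions have maximum entropy log₂(5) = 2.3219 bits
- The more "peaked" or concentrated a distribution, the lower its entropy

Entropies:
  H(A) = 0.6997 bits
  H(B) = 2.2062 bits
  H(C) = 2.3219 bits

Ranking: C > B > A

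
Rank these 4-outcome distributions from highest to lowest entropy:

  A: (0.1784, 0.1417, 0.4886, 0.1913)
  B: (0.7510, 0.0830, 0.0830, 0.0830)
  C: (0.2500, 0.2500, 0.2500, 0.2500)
C > A > B

Key insight: Entropy is maximized by uniform distributions and minimized by concentrated distributions.

- Uniform distributions have maximum entropy log₂(4) = 2.0000 bits
- The more "peaked" or concentrated a distribution, the lower its entropy

Entropies:
  H(A) = 1.8044 bits
  H(B) = 1.2043 bits
  H(C) = 2.0000 bits

Ranking: C > A > B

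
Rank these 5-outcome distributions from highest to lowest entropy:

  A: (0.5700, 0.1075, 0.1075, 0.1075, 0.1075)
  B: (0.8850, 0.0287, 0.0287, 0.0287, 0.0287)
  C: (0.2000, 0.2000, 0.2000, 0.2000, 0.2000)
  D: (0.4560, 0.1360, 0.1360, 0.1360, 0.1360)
C > D > A > B

Key insight: Entropy is maximized by uniform distributions and minimized by concentrated distributions.

Entropies:
  H(A) = 1.8458 bits
  H(B) = 0.7448 bits
  H(C) = 2.3219 bits
  H(D) = 2.0824 bits

Ranking: C > D > A > B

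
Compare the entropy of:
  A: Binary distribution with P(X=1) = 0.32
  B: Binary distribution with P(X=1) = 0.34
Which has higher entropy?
B

For binary distributions, entropy is maximized at p=0.5 and decreases as p moves toward 0 or 1.

H(A) = H(0.32) = 0.9044 bits
H(B) = H(0.34) = 0.9248 bits

Distribution B (p=0.34) is closer to uniform (p=0.5), so it has higher entropy.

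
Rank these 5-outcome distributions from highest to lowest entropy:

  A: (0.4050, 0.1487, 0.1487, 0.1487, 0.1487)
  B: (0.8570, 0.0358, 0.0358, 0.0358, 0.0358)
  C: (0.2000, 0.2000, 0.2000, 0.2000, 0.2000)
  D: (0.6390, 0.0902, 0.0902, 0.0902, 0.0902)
C > A > D > B

Key insight: Entropy is maximized by uniform distributions and minimized by concentrated distributions.

Entropies:
  H(A) = 2.1638 bits
  H(B) = 0.8780 bits
  H(C) = 2.3219 bits
  H(D) = 1.6655 bits

Ranking: C > A > D > B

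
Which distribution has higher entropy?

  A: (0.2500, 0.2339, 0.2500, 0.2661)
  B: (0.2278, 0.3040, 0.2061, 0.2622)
A

Both distributions are close to uniform, making this a harder comparison.

H(A) = 1.9985 bits
H(B) = 1.9843 bits

The distribution closer to uniform has higher entropy.
Answer: A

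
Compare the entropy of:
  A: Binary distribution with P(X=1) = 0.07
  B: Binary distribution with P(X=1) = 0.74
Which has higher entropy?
B

For binary distributions, entropy is maximized at p=0.5 and decreases as p moves toward 0 or 1.

H(A) = H(0.07) = 0.3659 bits
H(B) = H(0.74) = 0.8267 bits

Distribution B (p=0.74) is closer to uniform (p=0.5), so it has higher entropy.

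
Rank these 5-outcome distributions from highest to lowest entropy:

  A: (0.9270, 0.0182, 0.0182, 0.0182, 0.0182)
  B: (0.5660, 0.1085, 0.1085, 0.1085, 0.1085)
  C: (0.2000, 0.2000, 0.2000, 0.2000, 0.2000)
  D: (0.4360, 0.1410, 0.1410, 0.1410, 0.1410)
C > D > B > A

Key insight: Entropy is maximized by uniform distributions and minimized by concentrated distributions.

Entropies:
  H(A) = 0.5230 bits
  H(B) = 1.8554 bits
  H(C) = 2.3219 bits
  H(D) = 2.1161 bits

Ranking: C > D > B > A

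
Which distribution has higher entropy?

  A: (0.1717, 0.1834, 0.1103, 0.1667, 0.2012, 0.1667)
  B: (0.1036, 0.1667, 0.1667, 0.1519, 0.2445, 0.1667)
A

Both distributions are close to uniform, making this a harder comparison.

H(A) = 2.5632 bits
H(B) = 2.5412 bits

The distribution closer to uniform has higher entropy.
Answer: A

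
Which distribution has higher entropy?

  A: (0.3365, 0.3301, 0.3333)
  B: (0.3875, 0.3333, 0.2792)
A

Both distributions are close to uniform, making this a harder comparison.

H(A) = 1.5849 bits
H(B) = 1.5722 bits

The distribution closer to uniform has higher entropy.
Answer: A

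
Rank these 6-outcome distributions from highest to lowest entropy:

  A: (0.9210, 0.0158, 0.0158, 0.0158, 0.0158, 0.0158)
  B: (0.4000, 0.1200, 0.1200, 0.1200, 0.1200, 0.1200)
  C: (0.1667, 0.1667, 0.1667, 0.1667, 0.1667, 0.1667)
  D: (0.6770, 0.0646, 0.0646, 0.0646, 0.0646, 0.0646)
C > B > D > A

Key insight: Entropy is maximized by uniform distributions and minimized by concentrated distributions.

Entropies:
  H(A) = 0.5821 bits
  H(B) = 2.3641 bits
  H(C) = 2.5850 bits
  H(D) = 1.6576 bits

Ranking: C > B > D > A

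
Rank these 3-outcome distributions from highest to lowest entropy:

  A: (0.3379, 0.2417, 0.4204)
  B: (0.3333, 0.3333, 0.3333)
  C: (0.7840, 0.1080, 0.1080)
B > A > C

Key insight: Entropy is maximized by uniform distributions and minimized by concentrated distributions.

- Uniform distributions have maximum entropy log₂(3) = 1.5850 bits
- The more "peaked" or concentrated a distribution, the lower its entropy

Entropies:
  H(A) = 1.5497 bits
  H(B) = 1.5850 bits
  H(C) = 0.9688 bits

Ranking: B > A > C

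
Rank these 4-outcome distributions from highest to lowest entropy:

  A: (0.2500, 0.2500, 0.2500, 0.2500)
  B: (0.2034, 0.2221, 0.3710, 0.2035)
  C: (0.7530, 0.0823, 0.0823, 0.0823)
A > B > C

Key insight: Entropy is maximized by uniform distributions and minimized by concentrated distributions.

- Uniform distributions have maximum entropy log₂(4) = 2.0000 bits
- The more "peaked" or concentrated a distribution, the lower its entropy

Entropies:
  H(A) = 2.0000 bits
  H(B) = 1.9476 bits
  H(C) = 1.1980 bits

Ranking: A > B > C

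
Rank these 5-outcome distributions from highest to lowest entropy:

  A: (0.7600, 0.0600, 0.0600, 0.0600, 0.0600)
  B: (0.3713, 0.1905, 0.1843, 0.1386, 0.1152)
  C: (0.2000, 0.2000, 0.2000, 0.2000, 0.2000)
C > B > A

Key insight: Entropy is maximized by uniform distributions and minimized by concentrated distributions.

- Uniform distributions have maximum entropy log₂(5) = 2.3219 bits
- The more "peaked" or concentrated a distribution, the lower its entropy

Entropies:
  H(A) = 1.2750 bits
  H(B) = 2.1905 bits
  H(C) = 2.3219 bits

Ranking: C > B > A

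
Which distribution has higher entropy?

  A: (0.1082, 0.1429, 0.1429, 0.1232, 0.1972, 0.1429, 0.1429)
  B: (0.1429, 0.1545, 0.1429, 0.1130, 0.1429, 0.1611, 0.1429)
B

Both distributions are close to uniform, making this a harder comparison.

H(A) = 2.7854 bits
H(B) = 2.8002 bits

The distribution closer to uniform has higher entropy.
Answer: B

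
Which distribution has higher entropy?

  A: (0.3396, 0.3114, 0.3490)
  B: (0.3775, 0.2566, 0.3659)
A

Both distributions are close to uniform, making this a harder comparison.

H(A) = 1.5833 bits
H(B) = 1.5648 bits

The distribution closer to uniform has higher entropy.
Answer: A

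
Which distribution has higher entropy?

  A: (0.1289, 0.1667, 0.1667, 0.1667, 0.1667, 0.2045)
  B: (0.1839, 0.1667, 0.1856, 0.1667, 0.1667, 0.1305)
B

Both distributions are close to uniform, making this a harder comparison.

H(A) = 2.5725 bits
H(B) = 2.5761 bits

The distribution closer to uniform has higher entropy.
Answer: B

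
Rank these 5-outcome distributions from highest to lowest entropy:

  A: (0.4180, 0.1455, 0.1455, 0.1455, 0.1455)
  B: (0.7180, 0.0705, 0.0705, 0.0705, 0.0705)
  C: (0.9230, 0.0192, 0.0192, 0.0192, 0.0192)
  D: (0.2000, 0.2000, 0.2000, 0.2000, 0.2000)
D > A > B > C

Key insight: Entropy is maximized by uniform distributions and minimized by concentrated distributions.

Entropies:
  H(A) = 2.1445 bits
  H(B) = 1.4222 bits
  H(C) = 0.5455 bits
  H(D) = 2.3219 bits

Ranking: D > A > B > C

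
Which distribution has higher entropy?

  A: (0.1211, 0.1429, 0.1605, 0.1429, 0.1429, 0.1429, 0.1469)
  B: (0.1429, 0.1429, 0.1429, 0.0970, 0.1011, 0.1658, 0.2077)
A

Both distributions are close to uniform, making this a harder comparison.

H(A) = 2.8032 bits
H(B) = 2.7644 bits

The distribution closer to uniform has higher entropy.
Answer: A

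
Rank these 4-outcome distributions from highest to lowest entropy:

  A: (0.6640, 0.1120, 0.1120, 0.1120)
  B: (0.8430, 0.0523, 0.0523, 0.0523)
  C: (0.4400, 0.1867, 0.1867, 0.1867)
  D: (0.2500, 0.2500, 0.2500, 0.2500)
D > C > A > B

Key insight: Entropy is maximized by uniform distributions and minimized by concentrated distributions.

Entropies:
  H(A) = 1.4535 bits
  H(B) = 0.8759 bits
  H(C) = 1.8772 bits
  H(D) = 2.0000 bits

Ranking: D > C > A > B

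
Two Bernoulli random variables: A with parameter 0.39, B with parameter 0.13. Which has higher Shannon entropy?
A

For binary distributions, entropy is maximized at p=0.5 and decreases as p moves toward 0 or 1.

H(A) = H(0.39) = 0.9648 bits
H(B) = H(0.13) = 0.5574 bits

Distribution A (p=0.39) is closer to uniform (p=0.5), so it has higher entropy.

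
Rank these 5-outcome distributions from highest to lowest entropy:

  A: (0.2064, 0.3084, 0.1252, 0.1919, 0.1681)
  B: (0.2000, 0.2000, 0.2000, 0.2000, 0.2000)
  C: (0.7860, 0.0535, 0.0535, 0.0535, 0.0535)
B > A > C

Key insight: Entropy is maximized by uniform distributions and minimized by concentrated distributions.

- Uniform distributions have maximum entropy log₂(5) = 2.3219 bits
- The more "peaked" or concentrated a distribution, the lower its entropy

Entropies:
  H(A) = 2.2581 bits
  H(B) = 2.3219 bits
  H(C) = 1.1771 bits

Ranking: B > A > C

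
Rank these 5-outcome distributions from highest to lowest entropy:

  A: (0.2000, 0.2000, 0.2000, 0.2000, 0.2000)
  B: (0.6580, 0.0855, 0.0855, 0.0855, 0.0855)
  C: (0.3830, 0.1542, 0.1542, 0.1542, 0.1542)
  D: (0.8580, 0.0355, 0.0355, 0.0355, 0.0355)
A > C > B > D

Key insight: Entropy is maximized by uniform distributions and minimized by concentrated distributions.

Entropies:
  H(A) = 2.3219 bits
  H(B) = 1.6107 bits
  H(C) = 2.1941 bits
  H(D) = 0.8735 bits

Ranking: A > C > B > D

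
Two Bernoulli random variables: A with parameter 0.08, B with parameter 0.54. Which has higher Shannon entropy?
B

For binary distributions, entropy is maximized at p=0.5 and decreases as p moves toward 0 or 1.

H(A) = H(0.08) = 0.4022 bits
H(B) = H(0.54) = 0.9954 bits

Distribution B (p=0.54) is closer to uniform (p=0.5), so it has higher entropy.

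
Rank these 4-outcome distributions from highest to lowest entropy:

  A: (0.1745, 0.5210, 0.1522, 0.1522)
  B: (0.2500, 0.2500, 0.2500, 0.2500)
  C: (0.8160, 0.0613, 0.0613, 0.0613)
B > A > C

Key insight: Entropy is maximized by uniform distributions and minimized by concentrated distributions.

- Uniform distributions have maximum entropy log₂(4) = 2.0000 bits
- The more "peaked" or concentrated a distribution, the lower its entropy

Entropies:
  H(A) = 1.7564 bits
  H(B) = 2.0000 bits
  H(C) = 0.9804 bits

Ranking: B > A > C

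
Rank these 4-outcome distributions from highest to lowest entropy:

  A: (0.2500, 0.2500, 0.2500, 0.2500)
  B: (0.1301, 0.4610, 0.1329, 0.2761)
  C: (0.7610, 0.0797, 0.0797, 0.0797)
A > B > C

Key insight: Entropy is maximized by uniform distributions and minimized by concentrated distributions.

- Uniform distributions have maximum entropy log₂(4) = 2.0000 bits
- The more "peaked" or concentrated a distribution, the lower its entropy

Entropies:
  H(A) = 2.0000 bits
  H(B) = 1.7973 bits
  H(C) = 1.1722 bits

Ranking: A > B > C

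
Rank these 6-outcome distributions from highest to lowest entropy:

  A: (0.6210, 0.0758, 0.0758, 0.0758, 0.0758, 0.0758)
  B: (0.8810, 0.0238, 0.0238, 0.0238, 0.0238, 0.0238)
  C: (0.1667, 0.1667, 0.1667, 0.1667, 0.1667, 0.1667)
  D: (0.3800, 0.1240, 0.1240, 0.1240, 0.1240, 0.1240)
C > D > A > B

Key insight: Entropy is maximized by uniform distributions and minimized by concentrated distributions.

Entropies:
  H(A) = 1.8373 bits
  H(B) = 0.8028 bits
  H(C) = 2.5850 bits
  H(D) = 2.3976 bits

Ranking: C > D > A > B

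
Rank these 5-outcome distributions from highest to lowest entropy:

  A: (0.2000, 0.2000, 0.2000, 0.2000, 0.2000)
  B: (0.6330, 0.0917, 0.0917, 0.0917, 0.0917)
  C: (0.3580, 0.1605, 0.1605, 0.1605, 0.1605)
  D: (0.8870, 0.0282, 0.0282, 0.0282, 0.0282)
A > C > B > D

Key insight: Entropy is maximized by uniform distributions and minimized by concentrated distributions.

Entropies:
  H(A) = 2.3219 bits
  H(B) = 1.6823 bits
  H(C) = 2.2250 bits
  H(D) = 0.7349 bits

Ranking: A > C > B > D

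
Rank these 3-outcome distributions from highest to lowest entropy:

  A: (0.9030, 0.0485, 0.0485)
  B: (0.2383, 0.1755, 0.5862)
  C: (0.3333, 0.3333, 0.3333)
C > B > A

Key insight: Entropy is maximized by uniform distributions and minimized by concentrated distributions.

- Uniform distributions have maximum entropy log₂(3) = 1.5850 bits
- The more "peaked" or concentrated a distribution, the lower its entropy

Entropies:
  H(A) = 0.5564 bits
  H(B) = 1.3853 bits
  H(C) = 1.5850 bits

Ranking: C > B > A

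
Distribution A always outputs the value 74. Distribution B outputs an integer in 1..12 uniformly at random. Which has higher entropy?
B

A is deterministic, so H(A) = 0. B is uniform over 12 outcomes, so H(B) = log₂(12) = 3.585 bits. Any distribution with genuine randomness has higher entropy than a deterministic one.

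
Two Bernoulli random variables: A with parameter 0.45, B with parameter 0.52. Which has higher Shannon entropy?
B

For binary distributions, entropy is maximized at p=0.5 and decreases as p moves toward 0 or 1.

H(A) = H(0.45) = 0.9928 bits
H(B) = H(0.52) = 0.9988 bits

Distribution B (p=0.52) is closer to uniform (p=0.5), so it has higher entropy.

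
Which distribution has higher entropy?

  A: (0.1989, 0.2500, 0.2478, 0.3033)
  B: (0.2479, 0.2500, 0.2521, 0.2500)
B

Both distributions are close to uniform, making this a harder comparison.

H(A) = 1.9842 bits
H(B) = 2.0000 bits

The distribution closer to uniform has higher entropy.
Answer: B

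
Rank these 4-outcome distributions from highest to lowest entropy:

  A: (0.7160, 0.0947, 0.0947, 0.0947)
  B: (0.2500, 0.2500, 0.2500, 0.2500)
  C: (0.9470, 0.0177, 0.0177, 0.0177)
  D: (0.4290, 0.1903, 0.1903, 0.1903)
B > D > A > C

Key insight: Entropy is maximized by uniform distributions and minimized by concentrated distributions.

Entropies:
  H(A) = 1.3110 bits
  H(B) = 2.0000 bits
  H(C) = 0.3830 bits
  H(D) = 1.8904 bits

Ranking: B > D > A > C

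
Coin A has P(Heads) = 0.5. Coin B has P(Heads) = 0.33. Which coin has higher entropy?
A

For binary distributions, entropy is maximized at p=0.5 and decreases as p moves toward 0 or 1.

H(A) = H(0.5) = 1.0000 bits
H(B) = H(0.33) = 0.9149 bits

Distribution A (p=0.5) is closer to uniform (p=0.5), so it has higher entropy.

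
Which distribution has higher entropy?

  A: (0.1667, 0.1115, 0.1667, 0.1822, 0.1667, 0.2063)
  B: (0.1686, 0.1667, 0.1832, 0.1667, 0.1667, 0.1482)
B

Both distributions are close to uniform, making this a harder comparison.

H(A) = 2.5627 bits
H(B) = 2.5823 bits

The distribution closer to uniform has higher entropy.
Answer: B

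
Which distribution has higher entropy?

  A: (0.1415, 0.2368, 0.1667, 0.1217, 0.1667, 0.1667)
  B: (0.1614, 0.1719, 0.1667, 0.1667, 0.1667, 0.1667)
B

Both distributions are close to uniform, making this a harder comparison.

H(A) = 2.5536 bits
H(B) = 2.5847 bits

The distribution closer to uniform has higher entropy.
Answer: B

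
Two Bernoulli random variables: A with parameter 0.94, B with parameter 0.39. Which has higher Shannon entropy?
B

For binary distributions, entropy is maximized at p=0.5 and decreases as p moves toward 0 or 1.

H(A) = H(0.94) = 0.3274 bits
H(B) = H(0.39) = 0.9648 bits

Distribution B (p=0.39) is closer to uniform (p=0.5), so it has higher entropy.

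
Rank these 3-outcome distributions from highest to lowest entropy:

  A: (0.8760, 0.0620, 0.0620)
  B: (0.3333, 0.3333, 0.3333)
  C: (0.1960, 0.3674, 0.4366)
B > C > A

Key insight: Entropy is maximized by uniform distributions and minimized by concentrated distributions.

- Uniform distributions have maximum entropy log₂(3) = 1.5850 bits
- The more "peaked" or concentrated a distribution, the lower its entropy

Entropies:
  H(A) = 0.6648 bits
  H(B) = 1.5850 bits
  H(C) = 1.5135 bits

Ranking: B > C > A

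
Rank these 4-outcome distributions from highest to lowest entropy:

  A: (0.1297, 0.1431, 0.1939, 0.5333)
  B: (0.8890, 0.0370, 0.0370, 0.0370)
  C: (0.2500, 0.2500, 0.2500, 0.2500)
C > A > B

Key insight: Entropy is maximized by uniform distributions and minimized by concentrated distributions.

- Uniform distributions have maximum entropy log₂(4) = 2.0000 bits
- The more "peaked" or concentrated a distribution, the lower its entropy

Entropies:
  H(A) = 1.7261 bits
  H(B) = 0.6789 bits
  H(C) = 2.0000 bits

Ranking: C > A > B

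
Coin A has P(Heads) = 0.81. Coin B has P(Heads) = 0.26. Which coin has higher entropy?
B

For binary distributions, entropy is maximized at p=0.5 and decreases as p moves toward 0 or 1.

H(A) = H(0.81) = 0.7015 bits
H(B) = H(0.26) = 0.8267 bits

Distribution B (p=0.26) is closer to uniform (p=0.5), so it has higher entropy.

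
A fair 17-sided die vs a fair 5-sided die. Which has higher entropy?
17-sided die

Both are uniform distributions; for uniform over n outcomes, H = log₂(n). H(17-sided) = log₂(17) = 4.087 bits and H(5-sided) = log₂(5) = 2.322 bits. More outcomes in a uniform distribution means higher entropy.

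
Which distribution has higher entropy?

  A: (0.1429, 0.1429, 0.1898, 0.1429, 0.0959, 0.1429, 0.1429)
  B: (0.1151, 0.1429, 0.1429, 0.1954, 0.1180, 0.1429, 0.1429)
B

Both distributions are close to uniform, making this a harder comparison.

H(A) = 2.7847 bits
H(B) = 2.7874 bits

The distribution closer to uniform has higher entropy.
Answer: B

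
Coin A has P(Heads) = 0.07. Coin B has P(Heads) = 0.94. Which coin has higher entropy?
A

For binary distributions, entropy is maximized at p=0.5 and decreases as p moves toward 0 or 1.

H(A) = H(0.07) = 0.3659 bits
H(B) = H(0.94) = 0.3274 bits

Distribution A (p=0.07) is closer to uniform (p=0.5), so it has higher entropy.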